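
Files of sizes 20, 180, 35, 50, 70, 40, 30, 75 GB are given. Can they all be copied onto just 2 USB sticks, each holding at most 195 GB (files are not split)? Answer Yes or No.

Total = 500 GB; ⌈500/195⌉ = 3.
At least 3 USB sticks are required, but only 2 are allowed.

No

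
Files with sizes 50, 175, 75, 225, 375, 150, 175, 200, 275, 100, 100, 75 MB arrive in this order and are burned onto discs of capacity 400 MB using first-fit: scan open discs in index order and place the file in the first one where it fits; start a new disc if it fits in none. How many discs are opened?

6

  50 → disc 1 (new)  [load 50/400]
  175 → disc 1  [load 225/400]
  75 → disc 1  [load 300/400]
  225 → disc 2 (new)  [load 225/400]
  375 → disc 3 (new)  [load 375/400]
  150 → disc 2  [load 375/400]
  175 → disc 4 (new)  [load 175/400]
  200 → disc 4  [load 375/400]
  275 → disc 5 (new)  [load 275/400]
  100 → disc 1  [load 400/400]
  100 → disc 5  [load 375/400]
  75 → disc 6 (new)  [load 75/400]
6 discs opened.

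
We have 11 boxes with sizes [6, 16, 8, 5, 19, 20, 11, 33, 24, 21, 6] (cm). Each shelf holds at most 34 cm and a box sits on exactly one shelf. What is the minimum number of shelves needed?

6

Total = 33 + 24 + 21 + 20 + 19 + 16 + 11 + 8 + 6 + 6 + 5 = 169 cm.
Lower bound: ⌈169/34⌉ = 5 shelves.
A packing using 6 shelves:
  shelf 1: 33 = 33
  shelf 2: 24 + 8 = 32
  shelf 3: 21 + 11 = 32
  shelf 4: 20 + 6 + 6 = 32
  shelf 5: 19 + 5 = 24
  shelf 6: 16 = 16
No arrangement into 5 shelves stays within capacity, so 6 is optimal.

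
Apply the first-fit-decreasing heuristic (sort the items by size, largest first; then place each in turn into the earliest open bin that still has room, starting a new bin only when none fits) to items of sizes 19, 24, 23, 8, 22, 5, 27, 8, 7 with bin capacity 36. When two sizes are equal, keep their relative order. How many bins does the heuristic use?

5

Sorted descending: 27, 24, 23, 22, 19, 8, 8, 7, 5.
  27 → bin 1 (new)  [load 27/36]
  24 → bin 2 (new)  [load 24/36]
  23 → bin 3 (new)  [load 23/36]
  22 → bin 4 (new)  [load 22/36]
  19 → bin 5 (new)  [load 19/36]
  8 → bin 1  [load 35/36]
  8 → bin 2  [load 32/36]
  7 → bin 3  [load 30/36]
  5 → bin 3  [load 35/36]
5 bins opened.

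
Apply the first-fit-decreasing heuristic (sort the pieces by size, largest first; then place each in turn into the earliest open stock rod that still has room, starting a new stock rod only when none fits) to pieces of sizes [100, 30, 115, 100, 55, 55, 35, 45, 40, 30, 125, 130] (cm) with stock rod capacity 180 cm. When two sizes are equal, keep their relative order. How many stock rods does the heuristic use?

5

Sorted descending: 130, 125, 115, 100, 100, 55, 55, 45, 40, 35, 30, 30.
  130 → stock rod 1 (new)  [load 130/180]
  125 → stock rod 2 (new)  [load 125/180]
  115 → stock rod 3 (new)  [load 115/180]
  100 → stock rod 4 (new)  [load 100/180]
  100 → stock rod 5 (new)  [load 100/180]
  55 → stock rod 2  [load 180/180]
  55 → stock rod 3  [load 170/180]
  45 → stock rod 1  [load 175/180]
  40 → stock rod 4  [load 140/180]
  35 → stock rod 4  [load 175/180]
  30 → stock rod 5  [load 130/180]
  30 → stock rod 5  [load 160/180]
5 stock rods opened.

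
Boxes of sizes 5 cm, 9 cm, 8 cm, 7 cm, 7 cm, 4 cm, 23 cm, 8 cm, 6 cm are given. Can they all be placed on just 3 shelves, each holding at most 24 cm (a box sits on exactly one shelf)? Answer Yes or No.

Total = 77 cm; ⌈77/24⌉ = 4.
At least 4 shelves are required, but only 3 are allowed.

No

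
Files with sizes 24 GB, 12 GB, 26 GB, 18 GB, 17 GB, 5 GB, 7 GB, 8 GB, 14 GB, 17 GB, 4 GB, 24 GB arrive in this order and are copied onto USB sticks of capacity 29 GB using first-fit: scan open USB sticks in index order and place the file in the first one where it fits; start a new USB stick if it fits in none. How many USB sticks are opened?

7

  24 → USB stick 1 (new)  [load 24/29]
  12 → USB stick 2 (new)  [load 12/29]
  26 → USB stick 3 (new)  [load 26/29]
  18 → USB stick 4 (new)  [load 18/29]
  17 → USB stick 2  [load 29/29]
  5 → USB stick 1  [load 29/29]
  7 → USB stick 4  [load 25/29]
  8 → USB stick 5 (new)  [load 8/29]
  14 → USB stick 5  [load 22/29]
  17 → USB stick 6 (new)  [load 17/29]
  4 → USB stick 4  [load 29/29]
  24 → USB stick 7 (new)  [load 24/29]
7 USB sticks opened.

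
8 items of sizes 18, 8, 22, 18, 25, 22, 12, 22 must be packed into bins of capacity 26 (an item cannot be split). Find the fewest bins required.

Total = 25 + 22 + 22 + 22 + 18 + 18 + 12 + 8 = 147.
Lower bound: ⌈147/26⌉ = 6 bins.
A packing using 7 bins:
  bin 1: 25 = 25
  bin 2: 22 = 22
  bin 3: 22 = 22
  bin 4: 22 = 22
  bin 5: 18 + 8 = 26
  bin 6: 18 = 18
  bin 7: 12 = 12
No arrangement into 6 bins stays within capacity, so 7 is optimal.

7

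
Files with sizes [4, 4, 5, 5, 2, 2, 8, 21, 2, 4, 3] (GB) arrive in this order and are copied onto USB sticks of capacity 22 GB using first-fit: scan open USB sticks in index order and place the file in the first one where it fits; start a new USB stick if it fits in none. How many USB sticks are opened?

3

  4 → USB stick 1 (new)  [load 4/22]
  4 → USB stick 1  [load 8/22]
  5 → USB stick 1  [load 13/22]
  5 → USB stick 1  [load 18/22]
  2 → USB stick 1  [load 20/22]
  2 → USB stick 1  [load 22/22]
  8 → USB stick 2 (new)  [load 8/22]
  21 → USB stick 3 (new)  [load 21/22]
  2 → USB stick 2  [load 10/22]
  4 → USB stick 2  [load 14/22]
  3 → USB stick 2  [load 17/22]
3 USB sticks opened.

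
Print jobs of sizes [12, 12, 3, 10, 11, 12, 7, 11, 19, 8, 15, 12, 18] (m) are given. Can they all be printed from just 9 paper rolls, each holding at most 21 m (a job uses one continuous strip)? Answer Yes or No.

A valid assignment using 9 paper rolls:
  roll 1: 19 = 19
  roll 2: 18 + 3 = 21
  roll 3: 15 = 15
  roll 4: 12 + 8 = 20
  roll 5: 12 + 7 = 19
  roll 6: 12 = 12
  roll 7: 12 = 12
  roll 8: 11 + 10 = 21
  roll 9: 11 = 11
Every load is within 21 m, so 9 paper rolls suffice.

Yes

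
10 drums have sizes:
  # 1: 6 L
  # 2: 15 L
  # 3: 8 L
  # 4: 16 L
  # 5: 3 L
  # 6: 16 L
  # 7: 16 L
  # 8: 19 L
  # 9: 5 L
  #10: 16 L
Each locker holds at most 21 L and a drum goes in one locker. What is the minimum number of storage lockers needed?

7

Total = 19 + 16 + 16 + 16 + 16 + 15 + 8 + 6 + 5 + 3 = 120 L.
Lower bound: ⌈120/21⌉ = 6 storage lockers.
A packing using 7 storage lockers:
  locker 1: 19 = 19
  locker 2: 16 + 5 = 21
  locker 3: 16 + 3 = 19
  locker 4: 16 = 16
  locker 5: 16 = 16
  locker 6: 15 + 6 = 21
  locker 7: 8 = 8
No arrangement into 6 storage lockers stays within capacity, so 7 is optimal.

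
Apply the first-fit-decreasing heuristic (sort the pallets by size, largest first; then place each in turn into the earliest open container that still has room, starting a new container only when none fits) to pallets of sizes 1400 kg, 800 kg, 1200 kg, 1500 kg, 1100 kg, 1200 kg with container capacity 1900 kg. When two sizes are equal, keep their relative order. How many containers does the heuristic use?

5

Sorted descending: 1500, 1400, 1200, 1200, 1100, 800.
  1500 → container 1 (new)  [load 1500/1900]
  1400 → container 2 (new)  [load 1400/1900]
  1200 → container 3 (new)  [load 1200/1900]
  1200 → container 4 (new)  [load 1200/1900]
  1100 → container 5 (new)  [load 1100/1900]
  800 → container 5  [load 1900/1900]
5 containers opened.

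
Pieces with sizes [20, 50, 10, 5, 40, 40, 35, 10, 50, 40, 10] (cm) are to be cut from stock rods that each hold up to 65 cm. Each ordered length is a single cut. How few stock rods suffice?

Total = 50 + 50 + 40 + 40 + 40 + 35 + 20 + 10 + 10 + 10 + 5 = 310 cm.
Lower bound: ⌈310/65⌉ = 5 stock rods.
Also, 6 pieces each exceed 65/2 cm, and no two of those can share a stock rod, so at least 6 stock rods are needed.
A packing using 6 stock rods:
  stock rod 1: 50 + 10 + 5 = 65
  stock rod 2: 50 + 10 = 60
  stock rod 3: 40 + 20 = 60
  stock rod 4: 40 + 10 = 50
  stock rod 5: 40 = 40
  stock rod 6: 35 = 35
This matches the lower bound, so 6 is optimal.

6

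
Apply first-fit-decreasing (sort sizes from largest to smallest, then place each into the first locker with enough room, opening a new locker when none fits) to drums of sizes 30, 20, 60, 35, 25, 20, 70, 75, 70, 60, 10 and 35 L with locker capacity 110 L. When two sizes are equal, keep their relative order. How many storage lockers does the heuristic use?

5

Sorted descending: 75, 70, 70, 60, 60, 35, 35, 30, 25, 20, 20, 10.
  75 → locker 1 (new)  [load 75/110]
  70 → locker 2 (new)  [load 70/110]
  70 → locker 3 (new)  [load 70/110]
  60 → locker 4 (new)  [load 60/110]
  60 → locker 5 (new)  [load 60/110]
  35 → locker 1  [load 110/110]
  35 → locker 2  [load 105/110]
  30 → locker 3  [load 100/110]
  25 → locker 4  [load 85/110]
  20 → locker 4  [load 105/110]
  20 → locker 5  [load 80/110]
  10 → locker 3  [load 110/110]
5 storage lockers opened.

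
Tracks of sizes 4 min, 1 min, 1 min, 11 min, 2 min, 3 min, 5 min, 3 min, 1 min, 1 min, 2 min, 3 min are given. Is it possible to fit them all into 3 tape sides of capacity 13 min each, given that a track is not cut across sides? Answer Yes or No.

Yes

A valid assignment using 3 tape sides:
  side 1: 11 + 2 = 13
  side 2: 5 + 4 + 3 + 1 = 13
  side 3: 3 + 3 + 2 + 1 + 1 + 1 = 11
Every load is within 13 min, so 3 tape sides suffice.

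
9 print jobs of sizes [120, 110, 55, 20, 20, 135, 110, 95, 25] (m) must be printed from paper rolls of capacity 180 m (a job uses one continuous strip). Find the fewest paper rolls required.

Total = 135 + 120 + 110 + 110 + 95 + 55 + 25 + 20 + 20 = 690 m.
Lower bound: ⌈690/180⌉ = 4 paper rolls.
Also, 5 print jobs each exceed 90 m, and no two of those can share a roll, so at least 5 paper rolls are needed.
A packing using 5 paper rolls:
  roll 1: 135 + 25 + 20 = 180
  roll 2: 120 + 55 = 175
  roll 3: 110 + 20 = 130
  roll 4: 110 = 110
  roll 5: 95 = 95
This matches the lower bound, so 5 is optimal.

5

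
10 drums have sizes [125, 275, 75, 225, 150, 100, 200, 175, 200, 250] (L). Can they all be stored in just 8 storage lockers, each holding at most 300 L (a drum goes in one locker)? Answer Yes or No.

Yes

A valid assignment using 7 storage lockers:
  locker 1: 275 = 275
  locker 2: 250 = 250
  locker 3: 225 + 75 = 300
  locker 4: 200 + 100 = 300
  locker 5: 200 = 200
  locker 6: 175 + 125 = 300
  locker 7: 150 = 150
That uses only 7 ≤ 8, so 8 storage lockers are enough.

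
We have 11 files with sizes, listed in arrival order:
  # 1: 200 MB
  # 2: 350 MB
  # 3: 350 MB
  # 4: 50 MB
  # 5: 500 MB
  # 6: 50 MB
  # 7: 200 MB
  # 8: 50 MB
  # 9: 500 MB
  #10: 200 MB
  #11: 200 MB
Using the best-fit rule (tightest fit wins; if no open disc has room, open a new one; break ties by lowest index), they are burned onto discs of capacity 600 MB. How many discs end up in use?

  200 → disc 1 (new)  [load 200/600]
  350 → disc 1  [load 550/600]
  350 → disc 2 (new)  [load 350/600]
  50 → disc 1  [load 600/600]
  500 → disc 3 (new)  [load 500/600]
  50 → disc 3  [load 550/600]
  200 → disc 2  [load 550/600]
  50 → disc 2  [load 600/600]
  500 → disc 4 (new)  [load 500/600]
  200 → disc 5 (new)  [load 200/600]
  200 → disc 5  [load 400/600]
5 discs opened.

5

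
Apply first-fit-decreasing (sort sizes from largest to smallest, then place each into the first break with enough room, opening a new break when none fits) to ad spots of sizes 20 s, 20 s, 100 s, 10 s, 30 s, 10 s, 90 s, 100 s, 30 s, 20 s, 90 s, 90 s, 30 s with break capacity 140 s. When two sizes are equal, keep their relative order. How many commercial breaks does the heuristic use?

Sorted descending: 100, 100, 90, 90, 90, 30, 30, 30, 20, 20, 20, 10, 10.
  100 → break 1 (new)  [load 100/140]
  100 → break 2 (new)  [load 100/140]
  90 → break 3 (new)  [load 90/140]
  90 → break 4 (new)  [load 90/140]
  90 → break 5 (new)  [load 90/140]
  30 → break 1  [load 130/140]
  30 → break 2  [load 130/140]
  30 → break 3  [load 120/140]
  20 → break 3  [load 140/140]
  20 → break 4  [load 110/140]
  20 → break 4  [load 130/140]
  10 → break 1  [load 140/140]
  10 → break 2  [load 140/140]
5 commercial breaks opened.

5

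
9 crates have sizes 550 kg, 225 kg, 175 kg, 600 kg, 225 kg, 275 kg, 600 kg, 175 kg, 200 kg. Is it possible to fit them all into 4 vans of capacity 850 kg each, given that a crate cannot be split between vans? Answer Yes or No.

Yes

A valid assignment using 4 vans:
  van 1: 600 + 225 = 825
  van 2: 600 + 225 = 825
  van 3: 550 + 275 = 825
  van 4: 200 + 175 + 175 = 550
Every load is within 850 kg, so 4 vans suffice.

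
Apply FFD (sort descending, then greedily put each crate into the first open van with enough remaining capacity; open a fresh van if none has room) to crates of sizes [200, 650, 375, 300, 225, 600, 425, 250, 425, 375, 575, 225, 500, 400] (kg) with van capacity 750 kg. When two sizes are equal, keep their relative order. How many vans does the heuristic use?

Sorted descending: 650, 600, 575, 500, 425, 425, 400, 375, 375, 300, 250, 225, 225, 200.
  650 → van 1 (new)  [load 650/750]
  600 → van 2 (new)  [load 600/750]
  575 → van 3 (new)  [load 575/750]
  500 → van 4 (new)  [load 500/750]
  425 → van 5 (new)  [load 425/750]
  425 → van 6 (new)  [load 425/750]
  400 → van 7 (new)  [load 400/750]
  375 → van 8 (new)  [load 375/750]
  375 → van 8  [load 750/750]
  300 → van 5  [load 725/750]
  250 → van 4  [load 750/750]
  225 → van 6  [load 650/750]
  225 → van 7  [load 625/750]
  200 → van 9 (new)  [load 200/750]
9 vans opened.

9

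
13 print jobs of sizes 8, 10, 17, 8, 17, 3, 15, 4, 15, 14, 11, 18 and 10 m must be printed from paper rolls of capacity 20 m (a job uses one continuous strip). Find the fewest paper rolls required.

Total = 18 + 17 + 17 + 15 + 15 + 14 + 11 + 10 + 10 + 8 + 8 + 4 + 3 = 150 m.
Lower bound: ⌈150/20⌉ = 8 paper rolls.
A packing using 9 paper rolls:
  roll 1: 18 = 18
  roll 2: 17 + 3 = 20
  roll 3: 17 = 17
  roll 4: 15 + 4 = 19
  roll 5: 15 = 15
  roll 6: 14 = 14
  roll 7: 11 + 8 = 19
  roll 8: 10 + 10 = 20
  roll 9: 8 = 8
No arrangement into 8 paper rolls stays within capacity, so 9 is optimal.

9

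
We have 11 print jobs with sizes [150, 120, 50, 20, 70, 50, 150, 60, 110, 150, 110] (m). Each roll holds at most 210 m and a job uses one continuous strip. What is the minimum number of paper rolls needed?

6

Total = 150 + 150 + 150 + 120 + 110 + 110 + 70 + 60 + 50 + 50 + 20 = 1040 m.
Lower bound: ⌈1040/210⌉ = 5 paper rolls.
Also, 6 print jobs each exceed 105 m, and no two of those can share a roll, so at least 6 paper rolls are needed.
A packing using 6 paper rolls:
  roll 1: 150 + 60 = 210
  roll 2: 150 + 50 = 200
  roll 3: 150 + 50 = 200
  roll 4: 120 + 70 + 20 = 210
  roll 5: 110 = 110
  roll 6: 110 = 110
This matches the lower bound, so 6 is optimal.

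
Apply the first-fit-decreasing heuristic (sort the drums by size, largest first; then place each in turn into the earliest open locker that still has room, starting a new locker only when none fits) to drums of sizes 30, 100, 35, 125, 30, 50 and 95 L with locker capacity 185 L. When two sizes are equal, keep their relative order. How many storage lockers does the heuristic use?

Sorted descending: 125, 100, 95, 50, 35, 30, 30.
  125 → locker 1 (new)  [load 125/185]
  100 → locker 2 (new)  [load 100/185]
  95 → locker 3 (new)  [load 95/185]
  50 → locker 1  [load 175/185]
  35 → locker 2  [load 135/185]
  30 → locker 2  [load 165/185]
  30 → locker 3  [load 125/185]
3 storage lockers opened.

3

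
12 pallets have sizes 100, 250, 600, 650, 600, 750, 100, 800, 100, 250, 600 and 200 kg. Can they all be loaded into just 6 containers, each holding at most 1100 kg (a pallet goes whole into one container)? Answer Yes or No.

Yes

A valid assignment using 6 containers:
  container 1: 800 + 250 = 1050
  container 2: 750 + 250 + 100 = 1100
  container 3: 650 + 200 + 100 + 100 = 1050
  container 4: 600 = 600
  container 5: 600 = 600
  container 6: 600 = 600
Every load is within 1100 kg, so 6 containers suffice.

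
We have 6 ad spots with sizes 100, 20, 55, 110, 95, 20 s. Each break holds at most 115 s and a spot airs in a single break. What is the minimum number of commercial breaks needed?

Total = 110 + 100 + 95 + 55 + 20 + 20 = 400 s.
Lower bound: ⌈400/115⌉ = 4 commercial breaks.
A packing using 4 commercial breaks:
  break 1: 110 = 110
  break 2: 100 = 100
  break 3: 95 + 20 = 115
  break 4: 55 + 20 = 75
This matches the lower bound, so 4 is optimal.

4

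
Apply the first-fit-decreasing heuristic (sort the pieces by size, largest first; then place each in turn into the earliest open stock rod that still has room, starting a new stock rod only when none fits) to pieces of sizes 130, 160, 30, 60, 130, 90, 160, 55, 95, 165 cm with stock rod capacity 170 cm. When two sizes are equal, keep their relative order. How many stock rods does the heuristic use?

Sorted descending: 165, 160, 160, 130, 130, 95, 90, 60, 55, 30.
  165 → stock rod 1 (new)  [load 165/170]
  160 → stock rod 2 (new)  [load 160/170]
  160 → stock rod 3 (new)  [load 160/170]
  130 → stock rod 4 (new)  [load 130/170]
  130 → stock rod 5 (new)  [load 130/170]
  95 → stock rod 6 (new)  [load 95/170]
  90 → stock rod 7 (new)  [load 90/170]
  60 → stock rod 6  [load 155/170]
  55 → stock rod 7  [load 145/170]
  30 → stock rod 4  [load 160/170]
7 stock rods opened.

7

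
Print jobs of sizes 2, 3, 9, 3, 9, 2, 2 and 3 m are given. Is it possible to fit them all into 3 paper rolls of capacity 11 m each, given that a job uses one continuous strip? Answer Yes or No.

Yes

A valid assignment using 3 paper rolls:
  roll 1: 9 + 2 = 11
  roll 2: 9 + 2 = 11
  roll 3: 3 + 3 + 3 + 2 = 11
Every load is within 11 m, so 3 paper rolls suffice.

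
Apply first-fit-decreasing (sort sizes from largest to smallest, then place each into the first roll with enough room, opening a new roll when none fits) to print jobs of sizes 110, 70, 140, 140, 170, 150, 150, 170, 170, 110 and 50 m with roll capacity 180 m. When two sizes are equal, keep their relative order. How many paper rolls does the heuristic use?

9

Sorted descending: 170, 170, 170, 150, 150, 140, 140, 110, 110, 70, 50.
  170 → roll 1 (new)  [load 170/180]
  170 → roll 2 (new)  [load 170/180]
  170 → roll 3 (new)  [load 170/180]
  150 → roll 4 (new)  [load 150/180]
  150 → roll 5 (new)  [load 150/180]
  140 → roll 6 (new)  [load 140/180]
  140 → roll 7 (new)  [load 140/180]
  110 → roll 8 (new)  [load 110/180]
  110 → roll 9 (new)  [load 110/180]
  70 → roll 8  [load 180/180]
  50 → roll 9  [load 160/180]
9 paper rolls opened.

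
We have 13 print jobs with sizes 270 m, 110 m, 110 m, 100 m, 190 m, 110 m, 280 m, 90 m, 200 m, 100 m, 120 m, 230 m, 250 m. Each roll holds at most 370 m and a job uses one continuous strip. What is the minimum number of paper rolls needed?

Total = 280 + 270 + 250 + 230 + 200 + 190 + 120 + 110 + 110 + 110 + 100 + 100 + 90 = 2160 m.
Lower bound: ⌈2160/370⌉ = 6 paper rolls.
A packing using 7 paper rolls:
  roll 1: 280 + 90 = 370
  roll 2: 270 + 100 = 370
  roll 3: 250 + 120 = 370
  roll 4: 230 + 110 = 340
  roll 5: 200 + 110 = 310
  roll 6: 190 + 110 = 300
  roll 7: 100 = 100
No arrangement into 6 paper rolls stays within capacity, so 7 is optimal.

7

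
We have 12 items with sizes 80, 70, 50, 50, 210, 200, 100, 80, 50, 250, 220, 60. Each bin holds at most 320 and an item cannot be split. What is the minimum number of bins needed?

Total = 250 + 220 + 210 + 200 + 100 + 80 + 80 + 70 + 60 + 50 + 50 + 50 = 1420.
Lower bound: ⌈1420/320⌉ = 5 bins.
A packing using 5 bins:
  bin 1: 250 + 70 = 320
  bin 2: 220 + 100 = 320
  bin 3: 210 + 80 = 290
  bin 4: 200 + 80 = 280
  bin 5: 60 + 50 + 50 + 50 = 210
This matches the lower bound, so 5 is optimal.

5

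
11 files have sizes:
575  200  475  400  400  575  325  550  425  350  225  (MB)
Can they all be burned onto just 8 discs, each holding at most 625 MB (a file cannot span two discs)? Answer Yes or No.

Total = 4500 MB; ⌈4500/625⌉ = 8.
9 files each exceed half the capacity and cannot share a disc, forcing at least 9 discs.
At least 9 discs are required, but only 8 are allowed.

No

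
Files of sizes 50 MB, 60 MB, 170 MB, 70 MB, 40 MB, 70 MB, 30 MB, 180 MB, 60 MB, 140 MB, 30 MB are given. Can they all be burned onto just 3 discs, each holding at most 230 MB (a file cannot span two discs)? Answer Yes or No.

No

Total = 900 MB; ⌈900/230⌉ = 4.
At least 4 discs are required, but only 3 are allowed.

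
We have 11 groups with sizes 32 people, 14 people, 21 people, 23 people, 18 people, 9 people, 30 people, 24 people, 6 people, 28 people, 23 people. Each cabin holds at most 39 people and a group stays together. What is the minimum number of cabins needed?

7

Total = 32 + 30 + 28 + 24 + 23 + 23 + 21 + 18 + 14 + 9 + 6 = 228 people.
Lower bound: ⌈228/39⌉ = 6 cabins.
Also, 7 groups each exceed 39/2 people, and no two of those can share a cabin, so at least 7 cabins are needed.
A packing using 7 cabins:
  cabin 1: 32 + 6 = 38
  cabin 2: 30 + 9 = 39
  cabin 3: 28 = 28
  cabin 4: 24 + 14 = 38
  cabin 5: 23 = 23
  cabin 6: 23 = 23
  cabin 7: 21 + 18 = 39
This matches the lower bound, so 7 is optimal.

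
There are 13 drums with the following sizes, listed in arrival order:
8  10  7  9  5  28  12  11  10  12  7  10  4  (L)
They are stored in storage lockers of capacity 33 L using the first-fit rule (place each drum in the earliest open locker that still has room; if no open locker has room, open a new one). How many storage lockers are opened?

5

  8 → locker 1 (new)  [load 8/33]
  10 → locker 1  [load 18/33]
  7 → locker 1  [load 25/33]
  9 → locker 2 (new)  [load 9/33]
  5 → locker 1  [load 30/33]
  28 → locker 3 (new)  [load 28/33]
  12 → locker 2  [load 21/33]
  11 → locker 2  [load 32/33]
  10 → locker 4 (new)  [load 10/33]
  12 → locker 4  [load 22/33]
  7 → locker 4  [load 29/33]
  10 → locker 5 (new)  [load 10/33]
  4 → locker 3  [load 32/33]
5 storage lockers opened.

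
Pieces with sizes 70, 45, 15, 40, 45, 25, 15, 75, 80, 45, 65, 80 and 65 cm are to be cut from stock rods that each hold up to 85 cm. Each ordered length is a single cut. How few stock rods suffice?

Total = 80 + 80 + 75 + 70 + 65 + 65 + 45 + 45 + 45 + 40 + 25 + 15 + 15 = 665 cm.
Lower bound: ⌈665/85⌉ = 8 stock rods.
Also, 9 pieces each exceed 85/2 cm, and no two of those can share a stock rod, so at least 9 stock rods are needed.
A packing using 9 stock rods:
  stock rod 1: 80 = 80
  stock rod 2: 80 = 80
  stock rod 3: 75 = 75
  stock rod 4: 70 + 15 = 85
  stock rod 5: 65 + 15 = 80
  stock rod 6: 65 = 65
  stock rod 7: 45 + 40 = 85
  stock rod 8: 45 + 25 = 70
  stock rod 9: 45 = 45
This matches the lower bound, so 9 is optimal.

9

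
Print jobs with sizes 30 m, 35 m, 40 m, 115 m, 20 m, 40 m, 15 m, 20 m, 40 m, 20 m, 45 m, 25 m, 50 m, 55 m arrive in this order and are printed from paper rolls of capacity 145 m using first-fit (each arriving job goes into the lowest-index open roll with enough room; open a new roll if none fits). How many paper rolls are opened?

4

  30 → roll 1 (new)  [load 30/145]
  35 → roll 1  [load 65/145]
  40 → roll 1  [load 105/145]
  115 → roll 2 (new)  [load 115/145]
  20 → roll 1  [load 125/145]
  40 → roll 3 (new)  [load 40/145]
  15 → roll 1  [load 140/145]
  20 → roll 2  [load 135/145]
  40 → roll 3  [load 80/145]
  20 → roll 3  [load 100/145]
  45 → roll 3  [load 145/145]
  25 → roll 4 (new)  [load 25/145]
  50 → roll 4  [load 75/145]
  55 → roll 4  [load 130/145]
4 paper rolls opened.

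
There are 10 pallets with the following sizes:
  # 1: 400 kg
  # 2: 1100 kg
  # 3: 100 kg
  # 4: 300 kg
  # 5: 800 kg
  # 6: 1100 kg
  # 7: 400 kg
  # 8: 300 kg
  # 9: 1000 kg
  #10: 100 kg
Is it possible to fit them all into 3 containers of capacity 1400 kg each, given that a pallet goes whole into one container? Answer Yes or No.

Total = 5600 kg; ⌈5600/1400⌉ = 4.
At least 4 containers are required, but only 3 are allowed.

No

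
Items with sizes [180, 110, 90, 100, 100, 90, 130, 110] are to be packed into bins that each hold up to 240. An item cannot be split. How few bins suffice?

Total = 180 + 130 + 110 + 110 + 100 + 100 + 90 + 90 = 910.
Lower bound: ⌈910/240⌉ = 4 bins.
A packing using 5 bins:
  bin 1: 180 = 180
  bin 2: 130 + 110 = 240
  bin 3: 110 + 100 = 210
  bin 4: 100 + 90 = 190
  bin 5: 90 = 90
No arrangement into 4 bins stays within capacity, so 5 is optimal.

5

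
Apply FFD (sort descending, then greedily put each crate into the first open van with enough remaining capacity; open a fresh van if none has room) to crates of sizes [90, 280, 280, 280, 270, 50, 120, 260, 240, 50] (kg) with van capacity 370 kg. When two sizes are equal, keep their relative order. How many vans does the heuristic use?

Sorted descending: 280, 280, 280, 270, 260, 240, 120, 90, 50, 50.
  280 → van 1 (new)  [load 280/370]
  280 → van 2 (new)  [load 280/370]
  280 → van 3 (new)  [load 280/370]
  270 → van 4 (new)  [load 270/370]
  260 → van 5 (new)  [load 260/370]
  240 → van 6 (new)  [load 240/370]
  120 → van 6  [load 360/370]
  90 → van 1  [load 370/370]
  50 → van 2  [load 330/370]
  50 → van 3  [load 330/370]
6 vans opened.

6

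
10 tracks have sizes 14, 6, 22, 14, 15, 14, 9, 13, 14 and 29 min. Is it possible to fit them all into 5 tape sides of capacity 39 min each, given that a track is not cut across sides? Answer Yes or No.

Yes

A valid assignment using 5 tape sides:
  side 1: 29 + 9 = 38
  side 2: 22 + 15 = 37
  side 3: 14 + 14 + 6 = 34
  side 4: 14 + 14 = 28
  side 5: 13 = 13
Every load is within 39 min, so 5 tape sides suffice.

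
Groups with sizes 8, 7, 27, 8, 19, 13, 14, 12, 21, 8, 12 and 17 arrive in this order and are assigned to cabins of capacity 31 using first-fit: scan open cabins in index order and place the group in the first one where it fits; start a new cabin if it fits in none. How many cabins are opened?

6

  8 → cabin 1 (new)  [load 8/31]
  7 → cabin 1  [load 15/31]
  27 → cabin 2 (new)  [load 27/31]
  8 → cabin 1  [load 23/31]
  19 → cabin 3 (new)  [load 19/31]
  13 → cabin 4 (new)  [load 13/31]
  14 → cabin 4  [load 27/31]
  12 → cabin 3  [load 31/31]
  21 → cabin 5 (new)  [load 21/31]
  8 → cabin 1  [load 31/31]
  12 → cabin 6 (new)  [load 12/31]
  17 → cabin 6  [load 29/31]
6 cabins opened.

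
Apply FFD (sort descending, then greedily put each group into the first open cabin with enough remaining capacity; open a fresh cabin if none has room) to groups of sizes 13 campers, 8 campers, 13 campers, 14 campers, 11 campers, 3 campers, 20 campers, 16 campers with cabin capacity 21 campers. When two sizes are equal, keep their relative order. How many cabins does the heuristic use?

Sorted descending: 20, 16, 14, 13, 13, 11, 8, 3.
  20 → cabin 1 (new)  [load 20/21]
  16 → cabin 2 (new)  [load 16/21]
  14 → cabin 3 (new)  [load 14/21]
  13 → cabin 4 (new)  [load 13/21]
  13 → cabin 5 (new)  [load 13/21]
  11 → cabin 6 (new)  [load 11/21]
  8 → cabin 4  [load 21/21]
  3 → cabin 2  [load 19/21]
6 cabins opened.

6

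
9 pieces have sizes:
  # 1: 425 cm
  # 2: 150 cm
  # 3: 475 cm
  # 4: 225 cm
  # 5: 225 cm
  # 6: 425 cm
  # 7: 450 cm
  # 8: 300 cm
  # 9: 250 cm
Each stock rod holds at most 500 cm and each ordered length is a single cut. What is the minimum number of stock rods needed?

7

Total = 475 + 450 + 425 + 425 + 300 + 250 + 225 + 225 + 150 = 2925 cm.
Lower bound: ⌈2925/500⌉ = 6 stock rods.
A packing using 7 stock rods:
  stock rod 1: 475 = 475
  stock rod 2: 450 = 450
  stock rod 3: 425 = 425
  stock rod 4: 425 = 425
  stock rod 5: 300 + 150 = 450
  stock rod 6: 250 + 225 = 475
  stock rod 7: 225 = 225
No arrangement into 6 stock rods stays within capacity, so 7 is optimal.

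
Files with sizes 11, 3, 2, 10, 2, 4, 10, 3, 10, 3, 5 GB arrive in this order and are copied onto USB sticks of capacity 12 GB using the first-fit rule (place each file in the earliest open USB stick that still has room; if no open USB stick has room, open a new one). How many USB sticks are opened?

  11 → USB stick 1 (new)  [load 11/12]
  3 → USB stick 2 (new)  [load 3/12]
  2 → USB stick 2  [load 5/12]
  10 → USB stick 3 (new)  [load 10/12]
  2 → USB stick 2  [load 7/12]
  4 → USB stick 2  [load 11/12]
  10 → USB stick 4 (new)  [load 10/12]
  3 → USB stick 5 (new)  [load 3/12]
  10 → USB stick 6 (new)  [load 10/12]
  3 → USB stick 5  [load 6/12]
  5 → USB stick 5  [load 11/12]
6 USB sticks opened.

6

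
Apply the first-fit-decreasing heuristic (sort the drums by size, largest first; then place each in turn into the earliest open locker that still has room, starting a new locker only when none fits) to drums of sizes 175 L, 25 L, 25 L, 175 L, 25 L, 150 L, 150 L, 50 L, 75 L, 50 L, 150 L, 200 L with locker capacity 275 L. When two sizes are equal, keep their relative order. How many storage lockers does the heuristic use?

6

Sorted descending: 200, 175, 175, 150, 150, 150, 75, 50, 50, 25, 25, 25.
  200 → locker 1 (new)  [load 200/275]
  175 → locker 2 (new)  [load 175/275]
  175 → locker 3 (new)  [load 175/275]
  150 → locker 4 (new)  [load 150/275]
  150 → locker 5 (new)  [load 150/275]
  150 → locker 6 (new)  [load 150/275]
  75 → locker 1  [load 275/275]
  50 → locker 2  [load 225/275]
  50 → locker 2  [load 275/275]
  25 → locker 3  [load 200/275]
  25 → locker 3  [load 225/275]
  25 → locker 3  [load 250/275]
6 storage lockers opened.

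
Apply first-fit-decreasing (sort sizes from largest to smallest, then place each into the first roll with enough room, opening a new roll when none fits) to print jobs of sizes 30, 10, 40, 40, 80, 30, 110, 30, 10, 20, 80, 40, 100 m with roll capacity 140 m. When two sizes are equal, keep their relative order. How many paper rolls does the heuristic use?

5

Sorted descending: 110, 100, 80, 80, 40, 40, 40, 30, 30, 30, 20, 10, 10.
  110 → roll 1 (new)  [load 110/140]
  100 → roll 2 (new)  [load 100/140]
  80 → roll 3 (new)  [load 80/140]
  80 → roll 4 (new)  [load 80/140]
  40 → roll 2  [load 140/140]
  40 → roll 3  [load 120/140]
  40 → roll 4  [load 120/140]
  30 → roll 1  [load 140/140]
  30 → roll 5 (new)  [load 30/140]
  30 → roll 5  [load 60/140]
  20 → roll 3  [load 140/140]
  10 → roll 4  [load 130/140]
  10 → roll 4  [load 140/140]
5 paper rolls opened.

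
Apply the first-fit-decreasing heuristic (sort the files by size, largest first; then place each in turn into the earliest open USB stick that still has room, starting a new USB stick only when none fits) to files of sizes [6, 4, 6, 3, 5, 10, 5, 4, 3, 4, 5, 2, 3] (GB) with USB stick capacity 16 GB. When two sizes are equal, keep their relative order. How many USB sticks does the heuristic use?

Sorted descending: 10, 6, 6, 5, 5, 5, 4, 4, 4, 3, 3, 3, 2.
  10 → USB stick 1 (new)  [load 10/16]
  6 → USB stick 1  [load 16/16]
  6 → USB stick 2 (new)  [load 6/16]
  5 → USB stick 2  [load 11/16]
  5 → USB stick 2  [load 16/16]
  5 → USB stick 3 (new)  [load 5/16]
  4 → USB stick 3  [load 9/16]
  4 → USB stick 3  [load 13/16]
  4 → USB stick 4 (new)  [load 4/16]
  3 → USB stick 3  [load 16/16]
  3 → USB stick 4  [load 7/16]
  3 → USB stick 4  [load 10/16]
  2 → USB stick 4  [load 12/16]
4 USB sticks opened.

4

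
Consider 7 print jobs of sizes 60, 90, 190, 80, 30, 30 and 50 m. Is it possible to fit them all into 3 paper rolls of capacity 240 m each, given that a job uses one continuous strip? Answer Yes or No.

Yes

A valid assignment using 3 paper rolls:
  roll 1: 190 + 50 = 240
  roll 2: 90 + 80 + 60 = 230
  roll 3: 30 + 30 = 60
Every load is within 240 m, so 3 paper rolls suffice.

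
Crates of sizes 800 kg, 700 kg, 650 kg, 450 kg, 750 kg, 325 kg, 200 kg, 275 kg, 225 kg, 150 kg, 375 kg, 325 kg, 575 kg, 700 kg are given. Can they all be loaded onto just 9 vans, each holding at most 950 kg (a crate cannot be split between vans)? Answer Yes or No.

Yes

A valid assignment using 8 vans:
  van 1: 800 + 150 = 950
  van 2: 750 + 200 = 950
  van 3: 700 + 225 = 925
  van 4: 700 = 700
  van 5: 650 + 275 = 925
  van 6: 575 + 375 = 950
  van 7: 450 + 325 = 775
  van 8: 325 = 325
That uses only 8 ≤ 9, so 9 vans are enough.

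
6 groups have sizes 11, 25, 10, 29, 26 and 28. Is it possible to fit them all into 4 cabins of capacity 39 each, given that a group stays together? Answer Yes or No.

Yes

A valid assignment using 4 cabins:
  cabin 1: 29 + 10 = 39
  cabin 2: 28 + 11 = 39
  cabin 3: 26 = 26
  cabin 4: 25 = 25
Every load is within 39, so 4 cabins suffice.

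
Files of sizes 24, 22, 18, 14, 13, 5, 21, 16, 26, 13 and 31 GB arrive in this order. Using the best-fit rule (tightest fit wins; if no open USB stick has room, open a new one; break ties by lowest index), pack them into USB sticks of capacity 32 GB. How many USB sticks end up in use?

8

  24 → USB stick 1 (new)  [load 24/32]
  22 → USB stick 2 (new)  [load 22/32]
  18 → USB stick 3 (new)  [load 18/32]
  14 → USB stick 3  [load 32/32]
  13 → USB stick 4 (new)  [load 13/32]
  5 → USB stick 1  [load 29/32]
  21 → USB stick 5 (new)  [load 21/32]
  16 → USB stick 4  [load 29/32]
  26 → USB stick 6 (new)  [load 26/32]
  13 → USB stick 7 (new)  [load 13/32]
  31 → USB stick 8 (new)  [load 31/32]
8 USB sticks opened.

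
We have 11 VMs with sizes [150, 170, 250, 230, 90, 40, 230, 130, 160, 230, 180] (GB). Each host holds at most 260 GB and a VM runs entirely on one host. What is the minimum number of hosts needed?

Total = 250 + 230 + 230 + 230 + 180 + 170 + 160 + 150 + 130 + 90 + 40 = 1860 GB.
Lower bound: ⌈1860/260⌉ = 8 hosts.
A packing using 9 hosts:
  host 1: 250 = 250
  host 2: 230 = 230
  host 3: 230 = 230
  host 4: 230 = 230
  host 5: 180 + 40 = 220
  host 6: 170 + 90 = 260
  host 7: 160 = 160
  host 8: 150 = 150
  host 9: 130 = 130
No arrangement into 8 hosts stays within capacity, so 9 is optimal.

9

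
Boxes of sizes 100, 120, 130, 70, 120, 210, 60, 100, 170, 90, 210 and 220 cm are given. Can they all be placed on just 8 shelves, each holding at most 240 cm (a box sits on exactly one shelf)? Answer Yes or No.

Yes

A valid assignment using 8 shelves:
  shelf 1: 220 = 220
  shelf 2: 210 = 210
  shelf 3: 210 = 210
  shelf 4: 170 + 70 = 240
  shelf 5: 130 + 100 = 230
  shelf 6: 120 + 120 = 240
  shelf 7: 100 + 90 = 190
  shelf 8: 60 = 60
Every load is within 240 cm, so 8 shelves suffice.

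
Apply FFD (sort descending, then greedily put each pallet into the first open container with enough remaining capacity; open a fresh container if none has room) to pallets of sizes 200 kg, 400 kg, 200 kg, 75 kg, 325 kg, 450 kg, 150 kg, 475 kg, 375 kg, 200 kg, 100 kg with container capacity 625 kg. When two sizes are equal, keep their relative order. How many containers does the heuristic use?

5

Sorted descending: 475, 450, 400, 375, 325, 200, 200, 200, 150, 100, 75.
  475 → container 1 (new)  [load 475/625]
  450 → container 2 (new)  [load 450/625]
  400 → container 3 (new)  [load 400/625]
  375 → container 4 (new)  [load 375/625]
  325 → container 5 (new)  [load 325/625]
  200 → container 3  [load 600/625]
  200 → container 4  [load 575/625]
  200 → container 5  [load 525/625]
  150 → container 1  [load 625/625]
  100 → container 2  [load 550/625]
  75 → container 2  [load 625/625]
5 containers opened.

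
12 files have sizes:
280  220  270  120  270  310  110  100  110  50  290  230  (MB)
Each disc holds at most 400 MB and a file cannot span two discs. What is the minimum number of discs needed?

Total = 310 + 290 + 280 + 270 + 270 + 230 + 220 + 120 + 110 + 110 + 100 + 50 = 2360 MB.
Lower bound: ⌈2360/400⌉ = 6 discs.
Also, 7 files each exceed 200 MB, and no two of those can share a disc, so at least 7 discs are needed.
A packing using 7 discs:
  disc 1: 310 + 50 = 360
  disc 2: 290 + 110 = 400
  disc 3: 280 + 120 = 400
  disc 4: 270 + 110 = 380
  disc 5: 270 + 100 = 370
  disc 6: 230 = 230
  disc 7: 220 = 220
This matches the lower bound, so 7 is optimal.

7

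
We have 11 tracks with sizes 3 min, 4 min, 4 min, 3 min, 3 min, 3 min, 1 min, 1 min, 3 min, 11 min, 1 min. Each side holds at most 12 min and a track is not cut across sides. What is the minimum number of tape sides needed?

4

Total = 11 + 4 + 4 + 3 + 3 + 3 + 3 + 3 + 1 + 1 + 1 = 37 min.
Lower bound: ⌈37/12⌉ = 4 tape sides.
A packing using 4 tape sides:
  side 1: 11 + 1 = 12
  side 2: 4 + 4 + 3 + 1 = 12
  side 3: 3 + 3 + 3 + 3 = 12
  side 4: 1 = 1
This matches the lower bound, so 4 is optimal.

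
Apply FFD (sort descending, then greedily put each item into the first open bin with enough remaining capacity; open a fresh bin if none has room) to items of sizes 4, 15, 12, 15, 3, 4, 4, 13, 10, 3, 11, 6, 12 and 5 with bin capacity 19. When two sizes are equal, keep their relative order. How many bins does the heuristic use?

7

Sorted descending: 15, 15, 13, 12, 12, 11, 10, 6, 5, 4, 4, 4, 3, 3.
  15 → bin 1 (new)  [load 15/19]
  15 → bin 2 (new)  [load 15/19]
  13 → bin 3 (new)  [load 13/19]
  12 → bin 4 (new)  [load 12/19]
  12 → bin 5 (new)  [load 12/19]
  11 → bin 6 (new)  [load 11/19]
  10 → bin 7 (new)  [load 10/19]
  6 → bin 3  [load 19/19]
  5 → bin 4  [load 17/19]
  4 → bin 1  [load 19/19]
  4 → bin 2  [load 19/19]
  4 → bin 5  [load 16/19]
  3 → bin 5  [load 19/19]
  3 → bin 6  [load 14/19]
7 bins opened.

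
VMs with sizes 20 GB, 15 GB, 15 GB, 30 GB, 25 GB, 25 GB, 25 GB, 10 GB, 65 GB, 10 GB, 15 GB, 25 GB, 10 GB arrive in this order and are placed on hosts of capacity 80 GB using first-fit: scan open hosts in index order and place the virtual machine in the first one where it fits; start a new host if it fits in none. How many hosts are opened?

  20 → host 1 (new)  [load 20/80]
  15 → host 1  [load 35/80]
  15 → host 1  [load 50/80]
  30 → host 1  [load 80/80]
  25 → host 2 (new)  [load 25/80]
  25 → host 2  [load 50/80]
  25 → host 2  [load 75/80]
  10 → host 3 (new)  [load 10/80]
  65 → host 3  [load 75/80]
  10 → host 4 (new)  [load 10/80]
  15 → host 4  [load 25/80]
  25 → host 4  [load 50/80]
  10 → host 4  [load 60/80]
4 hosts opened.

4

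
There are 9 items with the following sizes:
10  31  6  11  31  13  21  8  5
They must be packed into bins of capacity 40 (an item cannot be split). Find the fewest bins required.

Total = 31 + 31 + 21 + 13 + 11 + 10 + 8 + 6 + 5 = 136.
Lower bound: ⌈136/40⌉ = 4 bins.
A packing using 4 bins:
  bin 1: 31 + 8 = 39
  bin 2: 31 + 6 = 37
  bin 3: 21 + 13 + 5 = 39
  bin 4: 11 + 10 = 21
This matches the lower bound, so 4 is optimal.

4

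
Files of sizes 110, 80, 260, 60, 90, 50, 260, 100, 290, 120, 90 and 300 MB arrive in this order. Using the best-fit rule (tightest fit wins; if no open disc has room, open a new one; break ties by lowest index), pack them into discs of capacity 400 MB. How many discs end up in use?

  110 → disc 1 (new)  [load 110/400]
  80 → disc 1  [load 190/400]
  260 → disc 2 (new)  [load 260/400]
  60 → disc 2  [load 320/400]
  90 → disc 1  [load 280/400]
  50 → disc 2  [load 370/400]
  260 → disc 3 (new)  [load 260/400]
  100 → disc 1  [load 380/400]
  290 → disc 4 (new)  [load 290/400]
  120 → disc 3  [load 380/400]
  90 → disc 4  [load 380/400]
  300 → disc 5 (new)  [load 300/400]
5 discs opened.

5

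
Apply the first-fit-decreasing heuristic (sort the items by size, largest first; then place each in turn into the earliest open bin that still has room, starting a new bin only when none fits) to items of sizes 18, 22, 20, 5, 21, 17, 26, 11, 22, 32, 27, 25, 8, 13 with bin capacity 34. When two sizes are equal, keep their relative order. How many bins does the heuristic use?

10

Sorted descending: 32, 27, 26, 25, 22, 22, 21, 20, 18, 17, 13, 11, 8, 5.
  32 → bin 1 (new)  [load 32/34]
  27 → bin 2 (new)  [load 27/34]
  26 → bin 3 (new)  [load 26/34]
  25 → bin 4 (new)  [load 25/34]
  22 → bin 5 (new)  [load 22/34]
  22 → bin 6 (new)  [load 22/34]
  21 → bin 7 (new)  [load 21/34]
  20 → bin 8 (new)  [load 20/34]
  18 → bin 9 (new)  [load 18/34]
  17 → bin 10 (new)  [load 17/34]
  13 → bin 7  [load 34/34]
  11 → bin 5  [load 33/34]
  8 → bin 3  [load 34/34]
  5 → bin 2  [load 32/34]
10 bins opened.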